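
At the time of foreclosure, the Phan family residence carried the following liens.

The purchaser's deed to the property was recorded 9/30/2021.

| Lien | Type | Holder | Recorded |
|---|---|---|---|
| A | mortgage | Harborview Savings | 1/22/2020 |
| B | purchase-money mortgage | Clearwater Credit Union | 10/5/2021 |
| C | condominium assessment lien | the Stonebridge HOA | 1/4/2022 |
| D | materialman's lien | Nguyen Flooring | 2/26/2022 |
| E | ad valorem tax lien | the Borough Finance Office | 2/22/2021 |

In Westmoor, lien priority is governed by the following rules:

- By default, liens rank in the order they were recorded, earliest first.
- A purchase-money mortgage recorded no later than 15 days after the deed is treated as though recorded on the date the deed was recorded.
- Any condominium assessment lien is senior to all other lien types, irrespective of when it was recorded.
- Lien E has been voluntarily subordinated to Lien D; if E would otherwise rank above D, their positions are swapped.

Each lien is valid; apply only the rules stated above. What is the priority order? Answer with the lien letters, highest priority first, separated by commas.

C, A, D, B, E

Effective dates: B was recorded within the 15-day window, so its effective date is the deed date 9/30/2021.
C is a condominium assessment lien, so it outranks all other liens regardless of date.
The other liens, earliest effective date first: A (1/22/2020), E (2/22/2021), B (9/30/2021), D (2/26/2022).
The subordination applies — E was senior to D — so E and D swap.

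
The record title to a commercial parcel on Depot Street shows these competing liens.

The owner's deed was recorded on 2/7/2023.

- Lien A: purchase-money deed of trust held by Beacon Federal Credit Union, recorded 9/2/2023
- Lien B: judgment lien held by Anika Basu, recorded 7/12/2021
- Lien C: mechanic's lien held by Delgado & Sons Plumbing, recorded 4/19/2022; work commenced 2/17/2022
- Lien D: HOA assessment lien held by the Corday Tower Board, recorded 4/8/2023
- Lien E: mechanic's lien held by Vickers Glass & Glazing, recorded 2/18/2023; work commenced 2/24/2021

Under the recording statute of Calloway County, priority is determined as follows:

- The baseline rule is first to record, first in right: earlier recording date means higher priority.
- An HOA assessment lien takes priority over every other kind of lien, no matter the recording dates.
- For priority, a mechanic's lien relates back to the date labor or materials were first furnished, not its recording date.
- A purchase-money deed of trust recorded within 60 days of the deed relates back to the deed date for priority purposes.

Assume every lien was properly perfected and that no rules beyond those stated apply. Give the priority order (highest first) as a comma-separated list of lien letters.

D, E, B, C, A

Effective dates after the stated exceptions: A missed the 60-day window (207 days after the deed), so its recording date stands; C is treated as recorded 2/17/2022, the work-commencement date; E's effective date is 2/24/2021, when work began.
D is an HOA assessment lien and takes priority over every other lien.
The other liens, earliest effective date first: E (2/24/2021), B (7/12/2021), C (2/17/2022), A (9/2/2023).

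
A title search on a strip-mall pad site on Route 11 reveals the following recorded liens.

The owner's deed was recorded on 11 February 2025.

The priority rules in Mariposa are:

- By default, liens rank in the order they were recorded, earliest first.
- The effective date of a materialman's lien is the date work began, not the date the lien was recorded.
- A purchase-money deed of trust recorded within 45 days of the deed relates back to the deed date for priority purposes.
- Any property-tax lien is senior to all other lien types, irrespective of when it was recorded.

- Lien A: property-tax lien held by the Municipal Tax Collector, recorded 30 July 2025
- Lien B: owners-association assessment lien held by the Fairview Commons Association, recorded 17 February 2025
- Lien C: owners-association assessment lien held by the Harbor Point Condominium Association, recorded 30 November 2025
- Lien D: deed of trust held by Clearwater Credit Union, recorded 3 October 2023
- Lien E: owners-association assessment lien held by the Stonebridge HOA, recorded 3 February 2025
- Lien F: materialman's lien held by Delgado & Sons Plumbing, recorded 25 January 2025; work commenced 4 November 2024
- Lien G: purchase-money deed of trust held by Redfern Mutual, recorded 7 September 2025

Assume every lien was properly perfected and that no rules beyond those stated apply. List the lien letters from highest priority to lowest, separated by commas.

A, D, F, E, B, G, C

Effective dates after the stated exceptions: F's effective date is 4 November 2024, when work began; G was recorded 208 days after the deed, outside the 45-day window, so it keeps its recording date.
A is a property-tax lien and takes priority over every other lien.
Ordering the rest by effective date: D (3 October 2023), F (4 November 2024), E (3 February 2025), B (17 February 2025), G (7 September 2025), C (30 November 2025).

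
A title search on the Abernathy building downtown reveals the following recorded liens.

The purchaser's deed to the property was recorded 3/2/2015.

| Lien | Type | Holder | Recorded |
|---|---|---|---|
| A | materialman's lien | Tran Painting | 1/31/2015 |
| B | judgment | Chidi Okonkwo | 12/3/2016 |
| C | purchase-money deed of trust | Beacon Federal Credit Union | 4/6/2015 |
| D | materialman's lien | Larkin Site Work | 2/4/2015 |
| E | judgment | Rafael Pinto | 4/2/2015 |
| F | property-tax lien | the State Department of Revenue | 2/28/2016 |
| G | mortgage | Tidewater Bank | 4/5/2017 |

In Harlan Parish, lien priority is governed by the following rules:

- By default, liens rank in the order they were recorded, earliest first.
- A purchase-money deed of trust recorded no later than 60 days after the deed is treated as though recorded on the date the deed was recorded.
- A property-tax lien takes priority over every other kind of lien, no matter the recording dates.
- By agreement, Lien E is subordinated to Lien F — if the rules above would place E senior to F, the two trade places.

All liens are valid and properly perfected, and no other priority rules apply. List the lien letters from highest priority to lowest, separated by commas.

F, A, D, C, E, B, G

Adjusting effective dates: C's effective date is the deed date, 3/2/2015.
F is a property-tax lien and takes priority over every other lien.
Remaining liens by effective date: A (1/31/2015), D (2/4/2015), C (3/2/2015), E (4/2/2015), B (12/3/2016), G (4/5/2017).
E already ranks below F; the subordination has no effect.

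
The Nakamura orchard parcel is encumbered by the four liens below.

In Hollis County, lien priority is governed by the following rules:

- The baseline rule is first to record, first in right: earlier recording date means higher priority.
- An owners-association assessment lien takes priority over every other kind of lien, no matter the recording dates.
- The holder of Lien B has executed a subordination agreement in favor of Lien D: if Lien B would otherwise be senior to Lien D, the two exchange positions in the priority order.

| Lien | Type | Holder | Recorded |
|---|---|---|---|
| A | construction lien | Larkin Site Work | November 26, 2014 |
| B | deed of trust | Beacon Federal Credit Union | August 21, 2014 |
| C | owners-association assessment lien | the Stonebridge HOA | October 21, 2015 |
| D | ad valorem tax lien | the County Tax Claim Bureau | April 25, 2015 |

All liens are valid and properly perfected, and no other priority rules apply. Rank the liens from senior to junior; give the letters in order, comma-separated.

C, D, A, B

C, as an owners-association assessment lien, has superpriority and ranks first.
The other liens, earliest effective date first: B (August 21, 2014), A (November 26, 2014), D (April 25, 2015).
The subordination applies — B was senior to D — so B and D swap.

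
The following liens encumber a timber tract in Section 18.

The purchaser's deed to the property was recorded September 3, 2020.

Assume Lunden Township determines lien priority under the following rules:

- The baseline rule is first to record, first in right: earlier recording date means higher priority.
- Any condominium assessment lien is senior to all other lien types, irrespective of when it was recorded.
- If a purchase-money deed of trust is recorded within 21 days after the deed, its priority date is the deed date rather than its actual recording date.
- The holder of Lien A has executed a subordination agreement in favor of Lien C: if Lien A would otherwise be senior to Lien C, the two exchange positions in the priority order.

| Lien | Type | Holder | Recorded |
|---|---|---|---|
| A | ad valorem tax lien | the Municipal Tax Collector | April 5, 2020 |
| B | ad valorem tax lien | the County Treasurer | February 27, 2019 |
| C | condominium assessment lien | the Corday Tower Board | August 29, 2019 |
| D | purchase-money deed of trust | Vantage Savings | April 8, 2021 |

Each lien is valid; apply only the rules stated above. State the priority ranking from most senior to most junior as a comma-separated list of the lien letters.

Effective dates after the stated exceptions: D was recorded 217 days after the deed, outside the 21-day window, so it keeps its recording date.
C, as a condominium assessment lien, has superpriority and ranks first.
The other liens, earliest effective date first: B (February 27, 2019), A (April 5, 2020), D (April 8, 2021).
A is already junior to C, so the subordination agreement changes nothing.

C, B, A, D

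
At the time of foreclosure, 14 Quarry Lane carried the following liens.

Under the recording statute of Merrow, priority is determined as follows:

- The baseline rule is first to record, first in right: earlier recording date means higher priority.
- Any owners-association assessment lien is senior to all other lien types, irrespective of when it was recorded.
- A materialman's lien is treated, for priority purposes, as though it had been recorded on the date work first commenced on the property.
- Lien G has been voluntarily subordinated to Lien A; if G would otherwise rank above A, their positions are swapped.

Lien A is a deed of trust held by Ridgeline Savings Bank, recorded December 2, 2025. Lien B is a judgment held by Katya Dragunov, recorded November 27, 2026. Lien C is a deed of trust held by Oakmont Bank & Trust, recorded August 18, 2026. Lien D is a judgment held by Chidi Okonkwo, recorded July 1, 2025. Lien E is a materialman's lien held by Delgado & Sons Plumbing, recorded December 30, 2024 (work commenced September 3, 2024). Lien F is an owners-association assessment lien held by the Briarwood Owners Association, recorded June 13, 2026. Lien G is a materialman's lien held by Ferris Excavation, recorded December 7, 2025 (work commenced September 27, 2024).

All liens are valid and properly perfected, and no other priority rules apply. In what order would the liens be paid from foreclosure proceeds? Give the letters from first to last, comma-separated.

F, E, A, D, G, C, B

First, effective dates: E relates back to September 3, 2024 (work commenced); G relates back to September 27, 2024 (work commenced).
F is an owners-association assessment lien and takes priority over every other lien.
Among the remaining liens, by effective date: E (September 3, 2024), G (September 27, 2024), D (July 1, 2025), A (December 2, 2025), C (August 18, 2026), B (November 27, 2026).
G would otherwise be senior to A, so under the subordination agreement G and A exchange positions.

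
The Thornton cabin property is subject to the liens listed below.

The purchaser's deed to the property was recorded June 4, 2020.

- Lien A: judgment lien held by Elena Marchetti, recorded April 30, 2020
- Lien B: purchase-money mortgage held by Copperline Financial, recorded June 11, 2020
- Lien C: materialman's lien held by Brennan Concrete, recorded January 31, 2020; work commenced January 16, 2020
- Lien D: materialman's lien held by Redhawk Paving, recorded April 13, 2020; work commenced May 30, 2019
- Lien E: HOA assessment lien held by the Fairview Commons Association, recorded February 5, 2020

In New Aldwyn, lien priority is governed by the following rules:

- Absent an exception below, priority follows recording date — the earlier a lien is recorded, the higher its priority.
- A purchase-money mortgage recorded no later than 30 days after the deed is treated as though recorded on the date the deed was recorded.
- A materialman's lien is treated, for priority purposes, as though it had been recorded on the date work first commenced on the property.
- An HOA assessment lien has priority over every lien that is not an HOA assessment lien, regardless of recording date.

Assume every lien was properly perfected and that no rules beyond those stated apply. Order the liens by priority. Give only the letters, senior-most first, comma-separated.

Effective dates after the stated exceptions: B's effective date is the deed date, June 4, 2020; C is treated as recorded January 16, 2020, the work-commencement date; D's effective date is May 30, 2019, when work began.
E, as an HOA assessment lien, has superpriority and ranks first.
Ordering the rest by effective date: D (May 30, 2019), C (January 16, 2020), A (April 30, 2020), B (June 4, 2020).

E, D, C, A, B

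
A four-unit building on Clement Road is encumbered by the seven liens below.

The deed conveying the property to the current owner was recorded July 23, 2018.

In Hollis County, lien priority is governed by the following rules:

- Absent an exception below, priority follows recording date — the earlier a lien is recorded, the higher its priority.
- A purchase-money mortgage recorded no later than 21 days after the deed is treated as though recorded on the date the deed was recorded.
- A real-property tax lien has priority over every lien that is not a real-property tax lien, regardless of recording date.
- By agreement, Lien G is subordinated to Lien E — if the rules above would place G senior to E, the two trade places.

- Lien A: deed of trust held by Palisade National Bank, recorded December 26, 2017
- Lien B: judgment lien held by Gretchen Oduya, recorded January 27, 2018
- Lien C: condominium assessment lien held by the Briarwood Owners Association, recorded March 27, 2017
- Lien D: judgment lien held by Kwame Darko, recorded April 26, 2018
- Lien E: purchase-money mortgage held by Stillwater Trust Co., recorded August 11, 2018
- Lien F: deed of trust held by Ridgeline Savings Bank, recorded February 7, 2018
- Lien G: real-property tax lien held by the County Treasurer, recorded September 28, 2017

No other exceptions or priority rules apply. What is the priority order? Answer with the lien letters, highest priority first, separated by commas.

E, C, A, B, F, D, G

Adjusting effective dates: E was recorded within the 21-day window, so its effective date is the deed date July 23, 2018.
G is a real-property tax lien and takes priority over every other lien.
Remaining liens by effective date: C (March 27, 2017), A (December 26, 2017), B (January 27, 2018), F (February 7, 2018), D (April 26, 2018), E (July 23, 2018).
Because G would otherwise rank above E, the subordination swaps them.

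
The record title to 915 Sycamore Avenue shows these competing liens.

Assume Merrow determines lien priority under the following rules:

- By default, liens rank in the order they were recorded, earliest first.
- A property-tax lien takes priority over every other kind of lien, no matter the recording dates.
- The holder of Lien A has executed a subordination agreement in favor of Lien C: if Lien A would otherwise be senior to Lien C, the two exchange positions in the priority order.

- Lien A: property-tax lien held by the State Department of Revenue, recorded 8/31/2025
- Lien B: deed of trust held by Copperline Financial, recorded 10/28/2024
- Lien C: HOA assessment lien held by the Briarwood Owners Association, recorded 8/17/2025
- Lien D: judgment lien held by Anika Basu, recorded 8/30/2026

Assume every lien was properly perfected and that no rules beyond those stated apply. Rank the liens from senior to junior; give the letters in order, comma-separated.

C, B, A, D

As a property-tax lien, A is senior to every other lien.
Ordering the rest by effective date: B (10/28/2024), C (8/17/2025), D (8/30/2026).
A is senior to C before the subordination, so the two trade places.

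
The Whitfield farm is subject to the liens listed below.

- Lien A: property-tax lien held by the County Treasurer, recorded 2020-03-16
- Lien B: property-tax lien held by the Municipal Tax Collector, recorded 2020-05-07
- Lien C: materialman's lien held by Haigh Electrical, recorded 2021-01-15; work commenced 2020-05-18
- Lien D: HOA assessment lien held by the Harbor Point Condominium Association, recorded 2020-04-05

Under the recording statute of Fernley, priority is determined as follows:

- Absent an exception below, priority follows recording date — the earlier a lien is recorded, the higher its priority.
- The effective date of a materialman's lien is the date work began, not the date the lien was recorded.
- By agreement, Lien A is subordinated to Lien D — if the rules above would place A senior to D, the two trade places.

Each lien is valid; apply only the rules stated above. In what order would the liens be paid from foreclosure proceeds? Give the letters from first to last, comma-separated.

D, A, B, C

Effective dates: C is treated as recorded 2020-05-18, the work-commencement date.
Sorted by effective date: A (2020-03-16), D (2020-04-05), B (2020-05-07), C (2020-05-18).
A is senior to D before the subordination, so the two trade places.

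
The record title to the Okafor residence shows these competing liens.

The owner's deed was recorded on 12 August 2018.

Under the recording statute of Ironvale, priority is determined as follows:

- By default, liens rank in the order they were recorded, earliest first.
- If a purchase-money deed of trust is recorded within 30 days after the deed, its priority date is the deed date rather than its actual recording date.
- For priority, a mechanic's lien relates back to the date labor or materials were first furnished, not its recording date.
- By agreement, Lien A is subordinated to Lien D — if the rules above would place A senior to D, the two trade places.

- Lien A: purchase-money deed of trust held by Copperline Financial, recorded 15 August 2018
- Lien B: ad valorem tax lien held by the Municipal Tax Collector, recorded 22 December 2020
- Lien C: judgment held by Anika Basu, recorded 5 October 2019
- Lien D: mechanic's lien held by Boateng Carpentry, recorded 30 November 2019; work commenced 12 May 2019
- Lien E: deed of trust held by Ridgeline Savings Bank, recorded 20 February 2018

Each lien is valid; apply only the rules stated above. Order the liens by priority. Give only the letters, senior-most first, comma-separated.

Effective dates: A's effective date is the deed date, 12 August 2018; D relates back to 12 May 2019 (work commenced).
Sorted by effective date: E (20 February 2018), A (12 August 2018), D (12 May 2019), C (5 October 2019), B (22 December 2020).
Because A would otherwise rank above D, the subordination swaps them.

E, D, A, C, B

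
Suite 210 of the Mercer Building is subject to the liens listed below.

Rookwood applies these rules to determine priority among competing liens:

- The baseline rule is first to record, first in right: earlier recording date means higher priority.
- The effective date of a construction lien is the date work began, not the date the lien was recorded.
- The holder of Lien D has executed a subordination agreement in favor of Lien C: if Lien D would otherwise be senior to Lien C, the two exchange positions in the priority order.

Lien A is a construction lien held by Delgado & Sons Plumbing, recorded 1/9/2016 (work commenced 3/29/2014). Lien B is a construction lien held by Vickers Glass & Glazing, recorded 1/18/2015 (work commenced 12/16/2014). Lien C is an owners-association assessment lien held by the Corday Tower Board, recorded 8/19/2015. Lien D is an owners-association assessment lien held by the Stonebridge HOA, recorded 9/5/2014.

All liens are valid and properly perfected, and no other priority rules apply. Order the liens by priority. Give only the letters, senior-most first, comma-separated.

A, C, B, D

First, effective dates: A is treated as recorded 3/29/2014, the work-commencement date; B is treated as recorded 12/16/2014, the work-commencement date.
Sorted by effective date: A (3/29/2014), D (9/5/2014), B (12/16/2014), C (8/19/2015).
The subordination applies — D was senior to C — so D and C swap.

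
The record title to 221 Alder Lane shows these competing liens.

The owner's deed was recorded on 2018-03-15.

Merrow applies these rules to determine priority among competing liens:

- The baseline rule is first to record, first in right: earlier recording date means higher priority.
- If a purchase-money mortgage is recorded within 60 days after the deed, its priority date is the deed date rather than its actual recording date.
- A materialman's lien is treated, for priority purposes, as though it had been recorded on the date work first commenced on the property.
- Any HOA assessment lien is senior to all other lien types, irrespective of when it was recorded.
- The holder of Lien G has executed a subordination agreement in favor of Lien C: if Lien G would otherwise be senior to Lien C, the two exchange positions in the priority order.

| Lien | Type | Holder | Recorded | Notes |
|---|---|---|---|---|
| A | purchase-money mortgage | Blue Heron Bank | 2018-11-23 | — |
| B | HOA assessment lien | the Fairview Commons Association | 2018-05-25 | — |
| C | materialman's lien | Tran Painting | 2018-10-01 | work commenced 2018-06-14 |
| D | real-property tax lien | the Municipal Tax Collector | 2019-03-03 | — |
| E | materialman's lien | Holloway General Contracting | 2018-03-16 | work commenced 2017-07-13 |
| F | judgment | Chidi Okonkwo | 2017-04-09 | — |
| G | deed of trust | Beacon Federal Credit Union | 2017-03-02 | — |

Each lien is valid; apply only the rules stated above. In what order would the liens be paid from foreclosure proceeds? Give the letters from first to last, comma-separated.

First, effective dates: A was recorded 253 days after the deed, outside the 60-day window, so it keeps its recording date; C's effective date is 2018-06-14, when work began; E's effective date is 2017-07-13, when work began.
As an HOA assessment lien, B is senior to every other lien.
Among the remaining liens, by effective date: G (2017-03-02), F (2017-04-09), E (2017-07-13), C (2018-06-14), A (2018-11-23), D (2019-03-03).
Because G would otherwise rank above C, the subordination swaps them.

B, C, F, E, G, A, D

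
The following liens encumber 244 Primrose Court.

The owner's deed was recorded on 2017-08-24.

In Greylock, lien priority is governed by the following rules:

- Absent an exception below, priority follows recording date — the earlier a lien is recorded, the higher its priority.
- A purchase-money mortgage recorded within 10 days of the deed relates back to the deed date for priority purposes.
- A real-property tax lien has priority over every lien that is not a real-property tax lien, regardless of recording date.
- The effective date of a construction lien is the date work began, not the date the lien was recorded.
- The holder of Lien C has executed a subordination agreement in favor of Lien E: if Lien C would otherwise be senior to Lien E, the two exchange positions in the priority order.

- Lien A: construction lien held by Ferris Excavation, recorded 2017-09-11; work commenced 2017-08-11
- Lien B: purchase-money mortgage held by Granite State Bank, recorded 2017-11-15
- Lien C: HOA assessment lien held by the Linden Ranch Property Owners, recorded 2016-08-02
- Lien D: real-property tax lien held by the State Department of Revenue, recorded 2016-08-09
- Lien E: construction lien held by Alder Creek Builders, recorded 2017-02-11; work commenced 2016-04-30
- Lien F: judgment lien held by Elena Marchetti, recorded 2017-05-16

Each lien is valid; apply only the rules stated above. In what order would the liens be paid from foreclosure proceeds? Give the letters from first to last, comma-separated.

Adjusting effective dates: A relates back to 2017-08-11 (work commenced); B was recorded 83 days after the deed — beyond 10 days — so no relation-back applies; E's effective date is 2016-04-30, when work began.
D is a real-property tax lien, so it outranks all other liens regardless of date.
Remaining liens by effective date: E (2016-04-30), C (2016-08-02), F (2017-05-16), A (2017-08-11), B (2017-11-15).
Since C is not senior to E, the subordination leaves the order unchanged.

D, E, C, F, A, B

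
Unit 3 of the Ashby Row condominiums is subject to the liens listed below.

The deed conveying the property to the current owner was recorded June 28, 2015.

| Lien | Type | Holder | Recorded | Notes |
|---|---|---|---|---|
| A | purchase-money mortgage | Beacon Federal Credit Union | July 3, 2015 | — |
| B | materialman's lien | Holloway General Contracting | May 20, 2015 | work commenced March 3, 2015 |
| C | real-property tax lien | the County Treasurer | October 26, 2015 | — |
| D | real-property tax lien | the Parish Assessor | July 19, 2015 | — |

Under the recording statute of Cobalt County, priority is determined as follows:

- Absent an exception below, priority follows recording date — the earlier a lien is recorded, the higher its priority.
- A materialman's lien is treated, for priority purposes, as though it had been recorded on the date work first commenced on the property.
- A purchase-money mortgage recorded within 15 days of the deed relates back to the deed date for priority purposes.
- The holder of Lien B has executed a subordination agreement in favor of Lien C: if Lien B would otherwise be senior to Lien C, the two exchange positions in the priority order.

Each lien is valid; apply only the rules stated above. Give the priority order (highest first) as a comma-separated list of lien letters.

C, A, D, B

Effective dates: A was recorded within the 15-day window, so its effective date is the deed date June 28, 2015; B relates back to March 3, 2015 (work commenced).
By effective date, earliest first: B (March 3, 2015), A (June 28, 2015), D (July 19, 2015), C (October 26, 2015).
B would otherwise be senior to C, so under the subordination agreement B and C exchange positions.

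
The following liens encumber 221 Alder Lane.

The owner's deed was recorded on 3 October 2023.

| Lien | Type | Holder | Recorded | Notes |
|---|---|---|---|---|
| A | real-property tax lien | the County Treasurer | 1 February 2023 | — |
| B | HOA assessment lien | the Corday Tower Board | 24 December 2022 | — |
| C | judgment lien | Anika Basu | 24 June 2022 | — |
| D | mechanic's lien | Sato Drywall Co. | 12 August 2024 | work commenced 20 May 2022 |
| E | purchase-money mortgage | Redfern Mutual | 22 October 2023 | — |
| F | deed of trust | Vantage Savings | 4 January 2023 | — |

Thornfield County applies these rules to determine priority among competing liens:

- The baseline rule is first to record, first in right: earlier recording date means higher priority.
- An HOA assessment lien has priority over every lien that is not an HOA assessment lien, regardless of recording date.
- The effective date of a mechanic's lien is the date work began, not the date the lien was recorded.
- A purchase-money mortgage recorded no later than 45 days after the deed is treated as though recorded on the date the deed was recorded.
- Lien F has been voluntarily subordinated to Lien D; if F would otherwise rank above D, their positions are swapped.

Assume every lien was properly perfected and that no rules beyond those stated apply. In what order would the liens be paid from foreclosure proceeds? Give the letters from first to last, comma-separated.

B, D, C, F, A, E

Effective dates: D's effective date is 20 May 2022, when work began; E relates back to the deed date 3 October 2023.
As an HOA assessment lien, B is senior to every other lien.
Among the remaining liens, by effective date: D (20 May 2022), C (24 June 2022), F (4 January 2023), A (1 February 2023), E (3 October 2023).
F is already junior to D, so the subordination agreement changes nothing.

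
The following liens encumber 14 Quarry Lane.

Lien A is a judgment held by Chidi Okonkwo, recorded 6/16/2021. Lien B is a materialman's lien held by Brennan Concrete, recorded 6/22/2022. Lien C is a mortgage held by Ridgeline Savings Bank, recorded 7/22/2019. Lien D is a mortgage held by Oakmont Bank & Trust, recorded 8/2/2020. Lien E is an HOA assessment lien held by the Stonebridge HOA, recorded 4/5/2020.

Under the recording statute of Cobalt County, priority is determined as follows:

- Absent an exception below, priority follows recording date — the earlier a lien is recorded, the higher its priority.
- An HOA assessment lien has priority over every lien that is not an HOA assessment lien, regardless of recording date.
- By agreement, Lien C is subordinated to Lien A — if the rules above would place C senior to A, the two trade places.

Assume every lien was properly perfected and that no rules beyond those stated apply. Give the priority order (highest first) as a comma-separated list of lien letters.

E, A, D, C, B

E is an HOA assessment lien, so it outranks all other liens regardless of date.
Ordering the rest by effective date: C (7/22/2019), D (8/2/2020), A (6/16/2021), B (6/22/2022).
Because C would otherwise rank above A, the subordination swaps them.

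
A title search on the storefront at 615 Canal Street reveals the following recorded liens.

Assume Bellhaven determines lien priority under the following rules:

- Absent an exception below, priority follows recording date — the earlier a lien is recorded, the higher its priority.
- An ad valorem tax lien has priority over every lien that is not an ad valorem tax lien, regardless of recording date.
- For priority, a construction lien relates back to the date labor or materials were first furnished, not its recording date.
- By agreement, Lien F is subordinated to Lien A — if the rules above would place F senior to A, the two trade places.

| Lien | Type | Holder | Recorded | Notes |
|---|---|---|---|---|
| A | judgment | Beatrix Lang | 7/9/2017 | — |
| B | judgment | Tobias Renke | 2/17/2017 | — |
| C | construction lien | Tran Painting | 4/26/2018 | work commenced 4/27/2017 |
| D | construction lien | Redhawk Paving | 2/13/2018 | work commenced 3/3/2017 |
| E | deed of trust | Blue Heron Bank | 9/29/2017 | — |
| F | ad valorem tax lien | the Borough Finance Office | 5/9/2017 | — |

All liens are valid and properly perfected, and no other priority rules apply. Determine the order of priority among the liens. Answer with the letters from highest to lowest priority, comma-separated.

A, B, D, C, F, E

First, effective dates: C is treated as recorded 4/27/2017, the work-commencement date; D relates back to 3/3/2017 (work commenced).
F is an ad valorem tax lien and takes priority over every other lien.
Remaining liens by effective date: B (2/17/2017), D (3/3/2017), C (4/27/2017), A (7/9/2017), E (9/29/2017).
The subordination applies — F was senior to A — so F and A swap.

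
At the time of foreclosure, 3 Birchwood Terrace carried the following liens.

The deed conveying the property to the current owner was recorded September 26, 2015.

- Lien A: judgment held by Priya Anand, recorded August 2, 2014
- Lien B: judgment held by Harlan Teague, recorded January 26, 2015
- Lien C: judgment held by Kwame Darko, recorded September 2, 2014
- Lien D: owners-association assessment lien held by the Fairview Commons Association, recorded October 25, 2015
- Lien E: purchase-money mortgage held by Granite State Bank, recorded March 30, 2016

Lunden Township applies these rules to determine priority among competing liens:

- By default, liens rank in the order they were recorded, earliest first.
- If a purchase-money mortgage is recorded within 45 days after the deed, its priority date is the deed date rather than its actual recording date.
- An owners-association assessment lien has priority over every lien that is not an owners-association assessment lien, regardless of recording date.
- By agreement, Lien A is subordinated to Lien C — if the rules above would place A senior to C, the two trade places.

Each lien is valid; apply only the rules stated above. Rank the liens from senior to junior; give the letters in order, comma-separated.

D, C, A, B, E

Effective dates: E was recorded 186 days after the deed — beyond 45 days — so no relation-back applies.
D, as an owners-association assessment lien, has superpriority and ranks first.
Remaining liens by effective date: A (August 2, 2014), C (September 2, 2014), B (January 26, 2015), E (March 30, 2016).
A is senior to C before the subordination, so the two trade places.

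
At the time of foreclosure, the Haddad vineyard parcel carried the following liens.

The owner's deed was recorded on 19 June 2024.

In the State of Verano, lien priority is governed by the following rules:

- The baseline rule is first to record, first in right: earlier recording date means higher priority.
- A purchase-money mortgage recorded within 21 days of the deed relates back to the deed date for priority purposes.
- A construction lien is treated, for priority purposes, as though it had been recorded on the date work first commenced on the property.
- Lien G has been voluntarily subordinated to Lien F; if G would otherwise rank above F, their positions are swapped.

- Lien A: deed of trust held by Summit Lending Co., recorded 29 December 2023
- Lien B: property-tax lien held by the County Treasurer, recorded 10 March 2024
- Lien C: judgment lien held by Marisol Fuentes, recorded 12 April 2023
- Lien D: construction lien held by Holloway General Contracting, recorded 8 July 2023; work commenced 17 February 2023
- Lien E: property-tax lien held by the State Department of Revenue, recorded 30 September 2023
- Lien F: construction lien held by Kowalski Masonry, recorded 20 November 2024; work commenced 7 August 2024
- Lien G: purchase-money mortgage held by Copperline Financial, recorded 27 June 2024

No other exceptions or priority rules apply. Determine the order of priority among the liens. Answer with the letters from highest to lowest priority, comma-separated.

D, C, E, A, B, F, G

Effective dates: D's effective date is 17 February 2023, when work began; F relates back to 7 August 2024 (work commenced); G was recorded within the 21-day window, so its effective date is the deed date 19 June 2024.
Sorted by effective date: D (17 February 2023), C (12 April 2023), E (30 September 2023), A (29 December 2023), B (10 March 2024), G (19 June 2024), F (7 August 2024).
Because G would otherwise rank above F, the subordination swaps them.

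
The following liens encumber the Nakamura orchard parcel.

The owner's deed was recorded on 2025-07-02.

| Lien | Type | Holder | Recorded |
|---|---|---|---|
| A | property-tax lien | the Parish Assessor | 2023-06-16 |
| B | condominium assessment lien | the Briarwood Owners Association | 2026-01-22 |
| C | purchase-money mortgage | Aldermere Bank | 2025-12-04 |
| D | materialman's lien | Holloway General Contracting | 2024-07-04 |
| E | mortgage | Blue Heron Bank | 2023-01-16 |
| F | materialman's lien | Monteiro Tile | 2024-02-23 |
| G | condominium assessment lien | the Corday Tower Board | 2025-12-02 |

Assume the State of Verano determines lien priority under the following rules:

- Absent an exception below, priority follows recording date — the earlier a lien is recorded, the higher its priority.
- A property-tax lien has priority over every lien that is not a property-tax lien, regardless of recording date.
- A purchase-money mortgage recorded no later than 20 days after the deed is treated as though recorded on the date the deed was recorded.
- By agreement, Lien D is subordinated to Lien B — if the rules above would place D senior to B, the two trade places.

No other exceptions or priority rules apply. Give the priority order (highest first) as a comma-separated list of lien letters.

A, E, F, B, G, C, D

Adjusting effective dates: C missed the 20-day window (155 days after the deed), so its recording date stands.
As a property-tax lien, A is senior to every other lien.
Remaining liens by effective date: E (2023-01-16), F (2024-02-23), D (2024-07-04), G (2025-12-02), C (2025-12-04), B (2026-01-22).
The subordination applies — D was senior to B — so D and B swap.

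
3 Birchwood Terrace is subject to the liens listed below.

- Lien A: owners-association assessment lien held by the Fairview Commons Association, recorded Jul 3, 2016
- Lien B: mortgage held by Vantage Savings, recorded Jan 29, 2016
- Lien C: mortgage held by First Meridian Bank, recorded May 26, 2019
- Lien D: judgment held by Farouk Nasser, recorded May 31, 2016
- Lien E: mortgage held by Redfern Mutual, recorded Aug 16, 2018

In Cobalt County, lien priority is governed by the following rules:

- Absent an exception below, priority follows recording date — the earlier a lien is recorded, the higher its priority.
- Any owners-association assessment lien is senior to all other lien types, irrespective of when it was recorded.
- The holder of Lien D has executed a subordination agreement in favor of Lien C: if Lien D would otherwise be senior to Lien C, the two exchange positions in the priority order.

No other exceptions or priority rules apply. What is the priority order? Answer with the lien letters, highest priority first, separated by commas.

A is an owners-association assessment lien and takes priority over every other lien.
The other liens, earliest effective date first: B (Jan 29, 2016), D (May 31, 2016), E (Aug 16, 2018), C (May 26, 2019).
Because D would otherwise rank above C, the subordination swaps them.

A, B, C, E, D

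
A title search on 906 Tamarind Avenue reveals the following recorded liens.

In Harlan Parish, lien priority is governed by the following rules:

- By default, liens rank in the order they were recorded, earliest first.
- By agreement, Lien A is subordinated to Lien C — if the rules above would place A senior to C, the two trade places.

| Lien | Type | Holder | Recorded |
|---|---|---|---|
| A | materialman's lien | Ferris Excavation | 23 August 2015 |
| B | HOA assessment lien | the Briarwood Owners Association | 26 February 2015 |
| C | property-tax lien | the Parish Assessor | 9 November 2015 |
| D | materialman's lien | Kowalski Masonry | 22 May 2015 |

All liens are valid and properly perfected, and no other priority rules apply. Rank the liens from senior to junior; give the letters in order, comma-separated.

Sorted by effective date: B (26 February 2015), D (22 May 2015), A (23 August 2015), C (9 November 2015).
Because A would otherwise rank above C, the subordination swaps them.

B, D, C, A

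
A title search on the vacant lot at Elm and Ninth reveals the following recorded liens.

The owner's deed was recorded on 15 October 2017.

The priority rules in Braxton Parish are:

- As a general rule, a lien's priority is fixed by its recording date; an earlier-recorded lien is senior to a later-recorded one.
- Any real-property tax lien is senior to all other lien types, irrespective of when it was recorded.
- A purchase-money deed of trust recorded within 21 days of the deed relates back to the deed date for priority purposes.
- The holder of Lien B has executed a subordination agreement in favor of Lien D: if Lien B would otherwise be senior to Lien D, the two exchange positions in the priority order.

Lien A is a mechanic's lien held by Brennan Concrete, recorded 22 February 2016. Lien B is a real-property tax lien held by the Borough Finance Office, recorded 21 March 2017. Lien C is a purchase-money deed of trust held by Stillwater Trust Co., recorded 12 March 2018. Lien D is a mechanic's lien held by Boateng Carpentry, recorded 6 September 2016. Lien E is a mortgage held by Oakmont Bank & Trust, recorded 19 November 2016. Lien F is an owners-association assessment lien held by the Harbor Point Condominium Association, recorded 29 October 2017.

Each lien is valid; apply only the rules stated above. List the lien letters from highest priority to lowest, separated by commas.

Adjusting effective dates: C missed the 21-day window (148 days after the deed), so its recording date stands.
As a real-property tax lien, B is senior to every other lien.
The other liens, earliest effective date first: A (22 February 2016), D (6 September 2016), E (19 November 2016), F (29 October 2017), C (12 March 2018).
The subordination applies — B was senior to D — so B and D swap.

D, A, B, E, F, C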